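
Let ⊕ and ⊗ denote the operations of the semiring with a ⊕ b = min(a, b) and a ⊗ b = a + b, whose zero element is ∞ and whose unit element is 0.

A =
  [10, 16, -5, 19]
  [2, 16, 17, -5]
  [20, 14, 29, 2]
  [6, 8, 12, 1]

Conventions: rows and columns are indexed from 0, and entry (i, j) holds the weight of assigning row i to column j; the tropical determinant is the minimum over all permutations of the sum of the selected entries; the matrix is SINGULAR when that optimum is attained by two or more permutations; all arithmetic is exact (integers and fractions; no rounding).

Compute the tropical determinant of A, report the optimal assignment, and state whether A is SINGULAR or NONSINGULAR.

σ = (0, 1, 2, 3): 10 + 16 + 29 + 1 = 56
σ = (0, 1, 3, 2): 10 + 16 + 2 + 12 = 40
σ = (0, 2, 1, 3): 10 + 17 + 14 + 1 = 42
σ = (0, 2, 3, 1): 10 + 17 + 2 + 8 = 37
σ = (0, 3, 1, 2): 10 + (-5) + 14 + 12 = 31
σ = (0, 3, 2, 1): 10 + (-5) + 29 + 8 = 42
σ = (1, 0, 2, 3): 16 + 2 + 29 + 1 = 48
σ = (1, 0, 3, 2): 16 + 2 + 2 + 12 = 32
σ = (1, 2, 0, 3): 16 + 17 + 20 + 1 = 54
σ = (1, 2, 3, 0): 16 + 17 + 2 + 6 = 41
σ = (1, 3, 0, 2): 16 + (-5) + 20 + 12 = 43
σ = (1, 3, 2, 0): 16 + (-5) + 29 + 6 = 46
σ = (2, 0, 1, 3): (-5) + 2 + 14 + 1 = 12
σ = (2, 0, 3, 1): (-5) + 2 + 2 + 8 = 7
σ = (2, 1, 0, 3): (-5) + 16 + 20 + 1 = 32
σ = (2, 1, 3, 0): (-5) + 16 + 2 + 6 = 19
σ = (2, 3, 0, 1): (-5) + (-5) + 20 + 8 = 18
σ = (2, 3, 1, 0): (-5) + (-5) + 14 + 6 = 10
σ = (3, 0, 1, 2): 19 + 2 + 14 + 12 = 47
σ = (3, 0, 2, 1): 19 + 2 + 29 + 8 = 58
σ = (3, 1, 0, 2): 19 + 16 + 20 + 12 = 67
σ = (3, 1, 2, 0): 19 + 16 + 29 + 6 = 70
σ = (3, 2, 0, 1): 19 + 17 + 20 + 8 = 64
σ = (3, 2, 1, 0): 19 + 17 + 14 + 6 = 56
Optimal value attained by: σ = (2, 0, 3, 1).
Answer: det⊕(A) = 7; verdict: NONSINGULAR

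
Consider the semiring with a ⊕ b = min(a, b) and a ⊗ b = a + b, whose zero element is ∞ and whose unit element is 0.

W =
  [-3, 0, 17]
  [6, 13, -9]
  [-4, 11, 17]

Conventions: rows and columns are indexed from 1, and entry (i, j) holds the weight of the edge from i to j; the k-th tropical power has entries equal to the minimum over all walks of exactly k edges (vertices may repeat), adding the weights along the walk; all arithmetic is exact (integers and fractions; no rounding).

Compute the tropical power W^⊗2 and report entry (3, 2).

W^⊗2:
  [-6, -3, -9]
  [-13, 2, 4]
  [-7, -4, 2]
Key observation: the optimum is the walk 3->1->2, with weight (-4) + 0 = -4.
Optimal value attained by: walk 3->1->2.
Answer: (W^⊗2)[3][2] = -4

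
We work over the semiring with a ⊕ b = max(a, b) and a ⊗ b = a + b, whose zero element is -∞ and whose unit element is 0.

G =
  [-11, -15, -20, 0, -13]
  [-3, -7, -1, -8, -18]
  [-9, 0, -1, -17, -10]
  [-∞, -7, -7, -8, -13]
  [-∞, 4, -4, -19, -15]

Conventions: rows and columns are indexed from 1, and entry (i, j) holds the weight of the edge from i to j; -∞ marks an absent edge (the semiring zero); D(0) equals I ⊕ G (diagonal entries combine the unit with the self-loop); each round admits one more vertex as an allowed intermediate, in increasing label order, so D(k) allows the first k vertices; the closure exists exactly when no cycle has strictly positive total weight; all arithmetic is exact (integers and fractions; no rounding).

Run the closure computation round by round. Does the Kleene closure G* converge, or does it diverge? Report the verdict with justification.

D(0):
  [0, -15, -20, 0, -13]
  [-3, 0, -1, -8, -18]
  [-9, 0, 0, -17, -10]
  [-∞, -7, -7, 0, -13]
  [-∞, 4, -4, -19, 0]
D(1):
  [0, -15, -20, 0, -13]
  [-3, 0, -1, -3, -16]
  [-9, 0, 0, -9, -10]
  [-∞, -7, -7, 0, -13]
  [-∞, 4, -4, -19, 0]
D(2):
  [0, -15, -16, 0, -13]
  [-3, 0, -1, -3, -16]
  [-3, 0, 0, -3, -10]
  [-10, -7, -7, 0, -13]
  [1, 4, 3, 1, 0]
D(3):
  [0, -15, -16, 0, -13]
  [-3, 0, -1, -3, -11]
  [-3, 0, 0, -3, -10]
  [-10, -7, -7, 0, -13]
  [1, 4, 3, 1, 0]
D(4):
  [0, -7, -7, 0, -13]
  [-3, 0, -1, -3, -11]
  [-3, 0, 0, -3, -10]
  [-10, -7, -7, 0, -13]
  [1, 4, 3, 1, 0]
D(5):
  [0, -7, -7, 0, -13]
  [-3, 0, -1, -3, -11]
  [-3, 0, 0, -3, -10]
  [-10, -7, -7, 0, -13]
  [1, 4, 3, 1, 0]
Key observation: every diagonal entry stays at the unit through all rounds, so no improving cycle exists.
Answer: CONVERGES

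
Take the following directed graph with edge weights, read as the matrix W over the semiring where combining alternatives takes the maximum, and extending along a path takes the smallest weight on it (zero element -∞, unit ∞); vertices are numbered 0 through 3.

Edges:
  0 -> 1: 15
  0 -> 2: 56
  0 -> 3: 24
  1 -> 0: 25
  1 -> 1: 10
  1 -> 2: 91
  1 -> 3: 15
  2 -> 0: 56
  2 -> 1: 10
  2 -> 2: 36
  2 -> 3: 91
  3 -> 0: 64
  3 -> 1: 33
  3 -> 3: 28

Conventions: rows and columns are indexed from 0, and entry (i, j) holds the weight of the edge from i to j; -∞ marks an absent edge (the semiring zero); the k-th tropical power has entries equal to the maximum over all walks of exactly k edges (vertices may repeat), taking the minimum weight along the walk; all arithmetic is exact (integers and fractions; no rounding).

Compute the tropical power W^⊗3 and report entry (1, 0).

W^⊗2:
  [56, 24, 36, 56]
  [56, 15, 36, 91]
  [64, 33, 56, 36]
  [28, 28, 56, 28]
W^⊗3:
  [56, 33, 56, 36]
  [64, 33, 56, 36]
  [56, 33, 56, 56]
  [56, 28, 36, 56]
Key observation: the optimum is the walk 1->2->3->0, with weight 91 min 91 min 64 = 64.
Optimal value attained by: walk 1->2->3->0.
Answer: (W^⊗3)[1][0] = 64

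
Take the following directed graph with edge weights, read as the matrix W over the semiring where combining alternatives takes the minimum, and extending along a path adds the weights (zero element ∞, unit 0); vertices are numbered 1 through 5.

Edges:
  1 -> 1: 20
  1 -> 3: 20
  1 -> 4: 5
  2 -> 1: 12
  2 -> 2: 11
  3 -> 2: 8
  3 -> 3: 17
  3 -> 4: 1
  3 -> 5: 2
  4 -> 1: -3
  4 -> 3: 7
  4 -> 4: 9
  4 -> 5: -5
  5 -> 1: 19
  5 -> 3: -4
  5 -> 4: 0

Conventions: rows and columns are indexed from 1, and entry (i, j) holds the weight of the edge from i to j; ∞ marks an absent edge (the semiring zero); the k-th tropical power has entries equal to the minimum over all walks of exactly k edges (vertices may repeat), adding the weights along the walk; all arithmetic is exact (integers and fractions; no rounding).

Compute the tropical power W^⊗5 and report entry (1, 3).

W^⊗2:
  [2, 28, 12, 14, 0]
  [23, 22, 32, 17, ∞]
  [-2, 19, -2, 2, -4]
  [6, 15, -9, -5, 4]
  [-3, 4, 7, -3, -5]
W^⊗3:
  [11, 20, -4, 0, 9]
  [14, 33, 24, 26, 12]
  [-1, 6, -8, -4, -3]
  [-8, -1, 0, -8, -10]
  [-6, 15, -9, -5, -8]
W^⊗4:
  [-3, 4, 5, -3, -5]
  [23, 32, 8, 12, 21]
  [-7, 0, -7, -7, -9]
  [-11, 8, -14, -10, -13]
  [-8, -1, -12, -8, -10]
W^⊗5:
  [-6, 13, -9, -5, -8]
  [9, 16, 17, 9, 7]
  [-10, 1, -13, -9, -12]
  [-13, -6, -17, -13, -15]
  [-11, -4, -14, -11, -13]
Key observation: the optimum is the walk 1->4->5->4->5->3, with weight 5 + (-5) + 0 + (-5) + (-4) = -9.
Optimal value attained by: walk 1->4->5->4->5->3.
Answer: (W^⊗5)[1][3] = -9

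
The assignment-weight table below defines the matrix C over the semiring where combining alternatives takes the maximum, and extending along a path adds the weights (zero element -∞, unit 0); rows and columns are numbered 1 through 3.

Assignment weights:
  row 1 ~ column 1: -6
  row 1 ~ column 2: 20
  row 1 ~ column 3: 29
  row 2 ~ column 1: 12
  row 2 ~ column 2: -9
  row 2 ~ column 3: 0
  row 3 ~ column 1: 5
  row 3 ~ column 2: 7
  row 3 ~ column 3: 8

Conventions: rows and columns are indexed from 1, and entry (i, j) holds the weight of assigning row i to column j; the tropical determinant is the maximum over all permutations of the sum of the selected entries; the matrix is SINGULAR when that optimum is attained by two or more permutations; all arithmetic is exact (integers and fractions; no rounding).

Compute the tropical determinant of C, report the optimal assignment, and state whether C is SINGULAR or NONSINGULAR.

σ = (1, 2, 3): (-6) + (-9) + 8 = -7
σ = (1, 3, 2): (-6) + 0 + 7 = 1
σ = (2, 1, 3): 20 + 12 + 8 = 40
σ = (2, 3, 1): 20 + 0 + 5 = 25
σ = (3, 1, 2): 29 + 12 + 7 = 48
σ = (3, 2, 1): 29 + (-9) + 5 = 25
Optimal value attained by: σ = (3, 1, 2).
Answer: det⊕(C) = 48; verdict: NONSINGULAR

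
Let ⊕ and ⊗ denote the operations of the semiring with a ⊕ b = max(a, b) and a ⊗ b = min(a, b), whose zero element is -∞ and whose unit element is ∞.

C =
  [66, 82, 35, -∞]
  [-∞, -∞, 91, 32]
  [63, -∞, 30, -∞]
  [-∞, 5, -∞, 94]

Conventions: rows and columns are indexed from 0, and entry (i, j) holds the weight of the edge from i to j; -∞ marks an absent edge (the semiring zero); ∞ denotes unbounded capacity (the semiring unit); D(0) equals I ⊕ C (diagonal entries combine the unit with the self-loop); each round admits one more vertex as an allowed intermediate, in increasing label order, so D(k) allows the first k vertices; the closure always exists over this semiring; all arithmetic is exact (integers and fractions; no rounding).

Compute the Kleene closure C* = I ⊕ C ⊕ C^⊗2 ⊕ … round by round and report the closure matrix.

D(0):
  [∞, 82, 35, -∞]
  [-∞, ∞, 91, 32]
  [63, -∞, ∞, -∞]
  [-∞, 5, -∞, ∞]
D(1):
  [∞, 82, 35, -∞]
  [-∞, ∞, 91, 32]
  [63, 63, ∞, -∞]
  [-∞, 5, -∞, ∞]
D(2):
  [∞, 82, 82, 32]
  [-∞, ∞, 91, 32]
  [63, 63, ∞, 32]
  [-∞, 5, 5, ∞]
D(3):
  [∞, 82, 82, 32]
  [63, ∞, 91, 32]
  [63, 63, ∞, 32]
  [5, 5, 5, ∞]
D(4):
  [∞, 82, 82, 32]
  [63, ∞, 91, 32]
  [63, 63, ∞, 32]
  [5, 5, 5, ∞]
Answer: C* = [[∞, 82, 82, 32], [63, ∞, 91, 32], [63, 63, ∞, 32], [5, 5, 5, ∞]]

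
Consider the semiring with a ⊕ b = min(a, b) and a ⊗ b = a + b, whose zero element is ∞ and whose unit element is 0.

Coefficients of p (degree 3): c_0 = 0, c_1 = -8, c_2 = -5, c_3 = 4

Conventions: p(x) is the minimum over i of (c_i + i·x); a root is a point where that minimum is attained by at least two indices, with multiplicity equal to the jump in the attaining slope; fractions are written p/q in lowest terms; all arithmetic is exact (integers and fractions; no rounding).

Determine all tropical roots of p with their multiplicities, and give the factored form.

hull edge (i=0, c=0) to (i=1, c=-8): slope -8, span 1
hull edge (i=1, c=-8) to (i=2, c=-5): slope 3, span 1
hull edge (i=2, c=-5) to (i=3, c=4): slope 9, span 1
Factored form: p(x) = 4 ⊗ (x ⊕ (-9)) ⊗ (x ⊕ (-3)) ⊗ (x ⊕ 8)
Answer: roots = -9 (mult 1), -3 (mult 1), 8 (mult 1)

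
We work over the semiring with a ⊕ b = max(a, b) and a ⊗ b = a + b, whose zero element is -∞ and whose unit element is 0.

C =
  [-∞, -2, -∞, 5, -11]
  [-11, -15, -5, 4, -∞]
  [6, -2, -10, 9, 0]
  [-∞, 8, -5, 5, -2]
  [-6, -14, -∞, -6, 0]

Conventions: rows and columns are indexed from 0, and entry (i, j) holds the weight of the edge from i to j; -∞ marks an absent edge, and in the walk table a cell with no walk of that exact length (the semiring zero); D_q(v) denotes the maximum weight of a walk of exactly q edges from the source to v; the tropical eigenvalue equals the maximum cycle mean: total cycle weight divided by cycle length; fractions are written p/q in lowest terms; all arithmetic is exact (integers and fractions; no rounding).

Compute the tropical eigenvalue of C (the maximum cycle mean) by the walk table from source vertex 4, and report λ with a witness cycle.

q=0: [-∞, -∞, -∞, -∞, 0]
q=1: [-6, -14, -∞, -6, 0]
q=2: [-6, 2, -11, -1, 0]
q=3: [-5, 7, -3, 6, 0]
q=4: [3, 14, 2, 11, 4]
q=5: [8, 19, 9, 18, 9]
Optimal cycle mean attained by: cycle 1->3->1, total 4 + 8, length 2.
Answer: λ = 6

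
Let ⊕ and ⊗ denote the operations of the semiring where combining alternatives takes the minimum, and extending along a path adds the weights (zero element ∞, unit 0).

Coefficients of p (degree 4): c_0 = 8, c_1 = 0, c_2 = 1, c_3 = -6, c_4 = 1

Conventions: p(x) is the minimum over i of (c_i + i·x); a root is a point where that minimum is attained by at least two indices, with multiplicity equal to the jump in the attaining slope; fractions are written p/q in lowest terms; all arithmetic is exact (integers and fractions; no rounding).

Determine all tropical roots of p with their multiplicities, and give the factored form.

hull edge (i=0, c=8) to (i=1, c=0): slope -8, span 1
hull edge (i=1, c=0) to (i=3, c=-6): slope -3, span 2
hull edge (i=3, c=-6) to (i=4, c=1): slope 7, span 1
Factored form: p(x) = 1 ⊗ (x ⊕ (-7)) ⊗ (x ⊕ 3) ⊗ (x ⊕ 3) ⊗ (x ⊕ 8)
Answer: roots = -7 (mult 1), 3 (mult 2), 8 (mult 1)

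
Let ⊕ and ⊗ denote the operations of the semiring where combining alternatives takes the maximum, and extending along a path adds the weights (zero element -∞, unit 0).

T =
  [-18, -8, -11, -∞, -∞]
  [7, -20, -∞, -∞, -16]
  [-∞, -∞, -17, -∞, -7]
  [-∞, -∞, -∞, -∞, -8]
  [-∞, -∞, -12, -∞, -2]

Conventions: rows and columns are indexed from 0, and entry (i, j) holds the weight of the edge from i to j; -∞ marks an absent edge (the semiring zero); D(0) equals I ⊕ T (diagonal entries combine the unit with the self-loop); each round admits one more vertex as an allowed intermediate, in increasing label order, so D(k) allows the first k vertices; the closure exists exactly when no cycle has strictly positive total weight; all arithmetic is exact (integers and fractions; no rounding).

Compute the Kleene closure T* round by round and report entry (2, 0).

D(0):
  [0, -8, -11, -∞, -∞]
  [7, 0, -∞, -∞, -16]
  [-∞, -∞, 0, -∞, -7]
  [-∞, -∞, -∞, 0, -8]
  [-∞, -∞, -12, -∞, 0]
D(1):
  [0, -8, -11, -∞, -∞]
  [7, 0, -4, -∞, -16]
  [-∞, -∞, 0, -∞, -7]
  [-∞, -∞, -∞, 0, -8]
  [-∞, -∞, -12, -∞, 0]
D(2):
  [0, -8, -11, -∞, -24]
  [7, 0, -4, -∞, -16]
  [-∞, -∞, 0, -∞, -7]
  [-∞, -∞, -∞, 0, -8]
  [-∞, -∞, -12, -∞, 0]
D(3):
  [0, -8, -11, -∞, -18]
  [7, 0, -4, -∞, -11]
  [-∞, -∞, 0, -∞, -7]
  [-∞, -∞, -∞, 0, -8]
  [-∞, -∞, -12, -∞, 0]
D(4):
  [0, -8, -11, -∞, -18]
  [7, 0, -4, -∞, -11]
  [-∞, -∞, 0, -∞, -7]
  [-∞, -∞, -∞, 0, -8]
  [-∞, -∞, -12, -∞, 0]
D(5):
  [0, -8, -11, -∞, -18]
  [7, 0, -4, -∞, -11]
  [-∞, -∞, 0, -∞, -7]
  [-∞, -∞, -20, 0, -8]
  [-∞, -∞, -12, -∞, 0]
Answer: T*[2][0] = -∞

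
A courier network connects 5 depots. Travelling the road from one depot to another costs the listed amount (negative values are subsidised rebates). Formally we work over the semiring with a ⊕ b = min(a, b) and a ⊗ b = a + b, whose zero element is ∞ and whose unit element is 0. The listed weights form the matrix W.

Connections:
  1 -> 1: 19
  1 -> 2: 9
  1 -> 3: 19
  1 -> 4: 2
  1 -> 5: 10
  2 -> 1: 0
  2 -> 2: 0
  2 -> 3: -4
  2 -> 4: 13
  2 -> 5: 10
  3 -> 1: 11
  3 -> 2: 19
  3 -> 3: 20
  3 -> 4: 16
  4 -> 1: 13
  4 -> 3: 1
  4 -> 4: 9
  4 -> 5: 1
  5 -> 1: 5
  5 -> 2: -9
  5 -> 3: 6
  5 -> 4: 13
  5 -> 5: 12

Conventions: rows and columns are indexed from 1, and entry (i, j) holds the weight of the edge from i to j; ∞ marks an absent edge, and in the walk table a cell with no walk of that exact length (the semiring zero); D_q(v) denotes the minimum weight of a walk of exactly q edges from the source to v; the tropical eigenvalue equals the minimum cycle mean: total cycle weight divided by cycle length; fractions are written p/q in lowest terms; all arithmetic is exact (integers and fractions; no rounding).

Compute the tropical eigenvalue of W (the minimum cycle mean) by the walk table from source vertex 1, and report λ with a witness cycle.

q=0: [0, ∞, ∞, ∞, ∞]
q=1: [19, 9, 19, 2, 10]
q=2: [9, 1, 3, 11, 3]
q=3: [1, -6, -3, 11, 11]
q=4: [-6, -6, -10, 3, 4]
q=5: [-6, -6, -10, -4, 4]
Optimal cycle mean attained by: cycle 1->4->5->2->1, total 2 + 1 + (-9) + 0, length 4.
Answer: λ = -3/2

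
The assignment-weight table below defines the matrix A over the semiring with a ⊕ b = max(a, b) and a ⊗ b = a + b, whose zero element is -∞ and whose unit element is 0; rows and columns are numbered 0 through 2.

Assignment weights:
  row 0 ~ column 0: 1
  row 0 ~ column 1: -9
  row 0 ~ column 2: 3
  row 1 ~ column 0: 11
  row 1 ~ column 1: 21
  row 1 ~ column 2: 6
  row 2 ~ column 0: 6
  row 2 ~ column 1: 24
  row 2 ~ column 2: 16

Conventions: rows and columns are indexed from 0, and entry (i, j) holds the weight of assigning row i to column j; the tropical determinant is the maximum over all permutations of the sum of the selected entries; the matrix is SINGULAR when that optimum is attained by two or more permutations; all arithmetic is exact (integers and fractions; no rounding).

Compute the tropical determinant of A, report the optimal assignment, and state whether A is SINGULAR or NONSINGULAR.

σ = (0, 1, 2): 1 + 21 + 16 = 38
σ = (0, 2, 1): 1 + 6 + 24 = 31
σ = (1, 0, 2): (-9) + 11 + 16 = 18
σ = (1, 2, 0): (-9) + 6 + 6 = 3
σ = (2, 0, 1): 3 + 11 + 24 = 38
σ = (2, 1, 0): 3 + 21 + 6 = 30
Optimal value attained by: σ = (0, 1, 2).
Answer: det⊕(A) = 38; verdict: SINGULAR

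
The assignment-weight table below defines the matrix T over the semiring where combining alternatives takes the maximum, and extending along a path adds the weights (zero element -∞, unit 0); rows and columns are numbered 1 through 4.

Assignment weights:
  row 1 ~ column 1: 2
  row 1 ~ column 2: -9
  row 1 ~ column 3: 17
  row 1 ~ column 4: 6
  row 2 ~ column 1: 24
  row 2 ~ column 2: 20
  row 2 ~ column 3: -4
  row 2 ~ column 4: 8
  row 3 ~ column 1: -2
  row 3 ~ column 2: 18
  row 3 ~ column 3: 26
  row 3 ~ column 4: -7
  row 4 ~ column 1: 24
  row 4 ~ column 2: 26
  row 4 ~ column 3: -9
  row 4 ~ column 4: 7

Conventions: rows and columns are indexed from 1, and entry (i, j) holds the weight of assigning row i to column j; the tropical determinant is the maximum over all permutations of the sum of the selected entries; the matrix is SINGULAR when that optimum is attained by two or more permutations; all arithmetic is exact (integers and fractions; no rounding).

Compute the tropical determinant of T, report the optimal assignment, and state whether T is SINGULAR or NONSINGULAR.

σ = (1, 2, 3, 4): 2 + 20 + 26 + 7 = 55
σ = (1, 2, 4, 3): 2 + 20 + (-7) + (-9) = 6
σ = (1, 3, 2, 4): 2 + (-4) + 18 + 7 = 23
σ = (1, 3, 4, 2): 2 + (-4) + (-7) + 26 = 17
σ = (1, 4, 2, 3): 2 + 8 + 18 + (-9) = 19
σ = (1, 4, 3, 2): 2 + 8 + 26 + 26 = 62
σ = (2, 1, 3, 4): (-9) + 24 + 26 + 7 = 48
σ = (2, 1, 4, 3): (-9) + 24 + (-7) + (-9) = -1
σ = (2, 3, 1, 4): (-9) + (-4) + (-2) + 7 = -8
σ = (2, 3, 4, 1): (-9) + (-4) + (-7) + 24 = 4
σ = (2, 4, 1, 3): (-9) + 8 + (-2) + (-9) = -12
σ = (2, 4, 3, 1): (-9) + 8 + 26 + 24 = 49
σ = (3, 1, 2, 4): 17 + 24 + 18 + 7 = 66
σ = (3, 1, 4, 2): 17 + 24 + (-7) + 26 = 60
σ = (3, 2, 1, 4): 17 + 20 + (-2) + 7 = 42
σ = (3, 2, 4, 1): 17 + 20 + (-7) + 24 = 54
σ = (3, 4, 1, 2): 17 + 8 + (-2) + 26 = 49
σ = (3, 4, 2, 1): 17 + 8 + 18 + 24 = 67
σ = (4, 1, 2, 3): 6 + 24 + 18 + (-9) = 39
σ = (4, 1, 3, 2): 6 + 24 + 26 + 26 = 82
σ = (4, 2, 1, 3): 6 + 20 + (-2) + (-9) = 15
σ = (4, 2, 3, 1): 6 + 20 + 26 + 24 = 76
σ = (4, 3, 1, 2): 6 + (-4) + (-2) + 26 = 26
σ = (4, 3, 2, 1): 6 + (-4) + 18 + 24 = 44
Optimal value attained by: σ = (4, 1, 3, 2).
Answer: det⊕(T) = 82; verdict: NONSINGULAR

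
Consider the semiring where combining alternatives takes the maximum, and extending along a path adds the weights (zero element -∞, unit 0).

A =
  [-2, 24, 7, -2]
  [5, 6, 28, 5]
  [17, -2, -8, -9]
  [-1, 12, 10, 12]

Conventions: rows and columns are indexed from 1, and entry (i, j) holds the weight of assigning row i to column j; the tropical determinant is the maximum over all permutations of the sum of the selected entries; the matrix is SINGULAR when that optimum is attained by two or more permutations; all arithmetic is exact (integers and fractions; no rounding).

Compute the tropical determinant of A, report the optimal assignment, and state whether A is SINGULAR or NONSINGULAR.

σ = (1, 2, 3, 4): (-2) + 6 + (-8) + 12 = 8
σ = (1, 2, 4, 3): (-2) + 6 + (-9) + 10 = 5
σ = (1, 3, 2, 4): (-2) + 28 + (-2) + 12 = 36
σ = (1, 3, 4, 2): (-2) + 28 + (-9) + 12 = 29
σ = (1, 4, 2, 3): (-2) + 5 + (-2) + 10 = 11
σ = (1, 4, 3, 2): (-2) + 5 + (-8) + 12 = 7
σ = (2, 1, 3, 4): 24 + 5 + (-8) + 12 = 33
σ = (2, 1, 4, 3): 24 + 5 + (-9) + 10 = 30
σ = (2, 3, 1, 4): 24 + 28 + 17 + 12 = 81
σ = (2, 3, 4, 1): 24 + 28 + (-9) + (-1) = 42
σ = (2, 4, 1, 3): 24 + 5 + 17 + 10 = 56
σ = (2, 4, 3, 1): 24 + 5 + (-8) + (-1) = 20
σ = (3, 1, 2, 4): 7 + 5 + (-2) + 12 = 22
σ = (3, 1, 4, 2): 7 + 5 + (-9) + 12 = 15
σ = (3, 2, 1, 4): 7 + 6 + 17 + 12 = 42
σ = (3, 2, 4, 1): 7 + 6 + (-9) + (-1) = 3
σ = (3, 4, 1, 2): 7 + 5 + 17 + 12 = 41
σ = (3, 4, 2, 1): 7 + 5 + (-2) + (-1) = 9
σ = (4, 1, 2, 3): (-2) + 5 + (-2) + 10 = 11
σ = (4, 1, 3, 2): (-2) + 5 + (-8) + 12 = 7
σ = (4, 2, 1, 3): (-2) + 6 + 17 + 10 = 31
σ = (4, 2, 3, 1): (-2) + 6 + (-8) + (-1) = -5
σ = (4, 3, 1, 2): (-2) + 28 + 17 + 12 = 55
σ = (4, 3, 2, 1): (-2) + 28 + (-2) + (-1) = 23
Optimal value attained by: σ = (2, 3, 1, 4).
Answer: det⊕(A) = 81; verdict: NONSINGULAR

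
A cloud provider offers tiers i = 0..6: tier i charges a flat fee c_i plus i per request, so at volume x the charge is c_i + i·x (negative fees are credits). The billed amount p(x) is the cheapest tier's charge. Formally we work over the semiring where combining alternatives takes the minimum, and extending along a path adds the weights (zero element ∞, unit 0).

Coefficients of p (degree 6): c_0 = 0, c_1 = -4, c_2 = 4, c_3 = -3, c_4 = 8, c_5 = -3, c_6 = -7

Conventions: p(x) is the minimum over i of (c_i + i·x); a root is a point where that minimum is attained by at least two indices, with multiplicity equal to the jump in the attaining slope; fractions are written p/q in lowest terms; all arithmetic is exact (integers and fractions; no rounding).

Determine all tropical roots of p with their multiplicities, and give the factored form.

hull edge (i=0, c=0) to (i=1, c=-4): slope -4, span 1
hull edge (i=1, c=-4) to (i=6, c=-7): slope -3/5, span 5
Factored form: p(x) = -7 ⊗ (x ⊕ 3/5) ⊗ (x ⊕ 3/5) ⊗ (x ⊕ 3/5) ⊗ (x ⊕ 3/5) ⊗ (x ⊕ 3/5) ⊗ (x ⊕ 4)
Answer: roots = 3/5 (mult 5), 4 (mult 1)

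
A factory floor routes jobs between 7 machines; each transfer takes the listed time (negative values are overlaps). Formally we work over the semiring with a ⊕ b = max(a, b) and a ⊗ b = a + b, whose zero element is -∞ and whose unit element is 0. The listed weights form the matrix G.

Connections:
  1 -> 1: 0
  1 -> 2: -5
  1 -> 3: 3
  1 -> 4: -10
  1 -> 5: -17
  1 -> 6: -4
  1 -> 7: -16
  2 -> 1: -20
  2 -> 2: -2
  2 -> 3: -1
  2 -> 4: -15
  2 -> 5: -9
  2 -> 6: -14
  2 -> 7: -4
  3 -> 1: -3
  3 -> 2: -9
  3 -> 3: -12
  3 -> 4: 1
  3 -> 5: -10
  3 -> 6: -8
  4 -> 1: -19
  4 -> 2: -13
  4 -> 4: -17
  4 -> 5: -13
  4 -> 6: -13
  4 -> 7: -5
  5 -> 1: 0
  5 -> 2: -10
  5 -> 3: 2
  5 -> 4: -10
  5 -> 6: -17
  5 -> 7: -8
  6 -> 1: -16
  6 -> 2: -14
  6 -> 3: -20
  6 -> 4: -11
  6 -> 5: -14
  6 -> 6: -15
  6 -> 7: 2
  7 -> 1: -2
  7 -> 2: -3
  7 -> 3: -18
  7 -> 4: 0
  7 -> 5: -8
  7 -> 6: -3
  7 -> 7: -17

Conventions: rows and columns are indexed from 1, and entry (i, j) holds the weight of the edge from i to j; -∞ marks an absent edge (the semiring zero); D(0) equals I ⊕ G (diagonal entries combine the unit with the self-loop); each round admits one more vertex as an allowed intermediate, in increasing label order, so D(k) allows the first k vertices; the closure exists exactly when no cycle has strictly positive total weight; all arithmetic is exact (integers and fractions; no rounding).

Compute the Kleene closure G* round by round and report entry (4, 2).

D(0):
  [0, -5, 3, -10, -17, -4, -16]
  [-20, 0, -1, -15, -9, -14, -4]
  [-3, -9, 0, 1, -10, -8, -∞]
  [-19, -13, -∞, 0, -13, -13, -5]
  [0, -10, 2, -10, 0, -17, -8]
  [-16, -14, -20, -11, -14, 0, 2]
  [-2, -3, -18, 0, -8, -3, 0]
D(1):
  [0, -5, 3, -10, -17, -4, -16]
  [-20, 0, -1, -15, -9, -14, -4]
  [-3, -8, 0, 1, -10, -7, -19]
  [-19, -13, -16, 0, -13, -13, -5]
  [0, -5, 3, -10, 0, -4, -8]
  [-16, -14, -13, -11, -14, 0, 2]
  [-2, -3, 1, 0, -8, -3, 0]
D(2):
  [0, -5, 3, -10, -14, -4, -9]
  [-20, 0, -1, -15, -9, -14, -4]
  [-3, -8, 0, 1, -10, -7, -12]
  [-19, -13, -14, 0, -13, -13, -5]
  [0, -5, 3, -10, 0, -4, -8]
  [-16, -14, -13, -11, -14, 0, 2]
  [-2, -3, 1, 0, -8, -3, 0]
D(3):
  [0, -5, 3, 4, -7, -4, -9]
  [-4, 0, -1, 0, -9, -8, -4]
  [-3, -8, 0, 1, -10, -7, -12]
  [-17, -13, -14, 0, -13, -13, -5]
  [0, -5, 3, 4, 0, -4, -8]
  [-16, -14, -13, -11, -14, 0, 2]
  [-2, -3, 1, 2, -8, -3, 0]
D(4):
  [0, -5, 3, 4, -7, -4, -1]
  [-4, 0, -1, 0, -9, -8, -4]
  [-3, -8, 0, 1, -10, -7, -4]
  [-17, -13, -14, 0, -13, -13, -5]
  [0, -5, 3, 4, 0, -4, -1]
  [-16, -14, -13, -11, -14, 0, 2]
  [-2, -3, 1, 2, -8, -3, 0]
D(5):
  [0, -5, 3, 4, -7, -4, -1]
  [-4, 0, -1, 0, -9, -8, -4]
  [-3, -8, 0, 1, -10, -7, -4]
  [-13, -13, -10, 0, -13, -13, -5]
  [0, -5, 3, 4, 0, -4, -1]
  [-14, -14, -11, -10, -14, 0, 2]
  [-2, -3, 1, 2, -8, -3, 0]
D(6):
  [0, -5, 3, 4, -7, -4, -1]
  [-4, 0, -1, 0, -9, -8, -4]
  [-3, -8, 0, 1, -10, -7, -4]
  [-13, -13, -10, 0, -13, -13, -5]
  [0, -5, 3, 4, 0, -4, -1]
  [-14, -14, -11, -10, -14, 0, 2]
  [-2, -3, 1, 2, -8, -3, 0]
D(7):
  [0, -4, 3, 4, -7, -4, -1]
  [-4, 0, -1, 0, -9, -7, -4]
  [-3, -7, 0, 1, -10, -7, -4]
  [-7, -8, -4, 0, -13, -8, -5]
  [0, -4, 3, 4, 0, -4, -1]
  [0, -1, 3, 4, -6, 0, 2]
  [-2, -3, 1, 2, -8, -3, 0]
Answer: G*[4][2] = -8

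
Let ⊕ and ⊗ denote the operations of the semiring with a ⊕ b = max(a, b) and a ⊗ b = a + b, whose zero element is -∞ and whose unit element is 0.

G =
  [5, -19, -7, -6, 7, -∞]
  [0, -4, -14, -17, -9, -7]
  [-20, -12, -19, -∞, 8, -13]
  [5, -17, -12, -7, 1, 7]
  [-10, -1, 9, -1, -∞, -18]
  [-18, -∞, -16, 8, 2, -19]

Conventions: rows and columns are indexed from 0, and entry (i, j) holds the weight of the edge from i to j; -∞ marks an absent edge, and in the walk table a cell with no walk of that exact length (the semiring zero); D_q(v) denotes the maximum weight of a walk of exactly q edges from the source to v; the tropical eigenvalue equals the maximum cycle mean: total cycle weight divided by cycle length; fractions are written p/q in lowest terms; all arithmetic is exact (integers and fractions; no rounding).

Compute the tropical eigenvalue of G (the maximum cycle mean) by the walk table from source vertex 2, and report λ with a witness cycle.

q=0: [-∞, -∞, 0, -∞, -∞, -∞]
q=1: [-20, -12, -19, -∞, 8, -13]
q=2: [-2, 7, 17, 7, -11, -10]
q=3: [12, 5, -2, 0, 25, 14]
q=4: [17, 24, 34, 24, 19, 7]
q=5: [29, 22, 28, 18, 42, 31]
q=6: [34, 41, 51, 41, 36, 25]
Optimal cycle mean attained by: cycle 2->4->2, total 8 + 9, length 2.
Answer: λ = 17/2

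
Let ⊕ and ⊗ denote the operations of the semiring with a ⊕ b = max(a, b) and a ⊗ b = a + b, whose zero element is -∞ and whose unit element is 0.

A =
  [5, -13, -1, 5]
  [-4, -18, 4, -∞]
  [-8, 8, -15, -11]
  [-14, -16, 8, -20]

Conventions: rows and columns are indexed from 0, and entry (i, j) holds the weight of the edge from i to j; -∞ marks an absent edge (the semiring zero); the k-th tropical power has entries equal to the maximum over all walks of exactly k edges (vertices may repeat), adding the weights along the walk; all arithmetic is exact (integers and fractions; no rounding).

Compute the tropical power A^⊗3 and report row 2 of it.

A^⊗2:
  [10, 7, 13, 10]
  [1, 12, -5, 1]
  [4, -7, 12, -3]
  [0, 16, -7, -3]
A^⊗3:
  [15, 21, 18, 15]
  [8, 3, 16, 6]
  [9, 20, 5, 9]
  [12, 1, 20, 5]
Answer: row 2 of A^⊗3 = [9, 20, 5, 9]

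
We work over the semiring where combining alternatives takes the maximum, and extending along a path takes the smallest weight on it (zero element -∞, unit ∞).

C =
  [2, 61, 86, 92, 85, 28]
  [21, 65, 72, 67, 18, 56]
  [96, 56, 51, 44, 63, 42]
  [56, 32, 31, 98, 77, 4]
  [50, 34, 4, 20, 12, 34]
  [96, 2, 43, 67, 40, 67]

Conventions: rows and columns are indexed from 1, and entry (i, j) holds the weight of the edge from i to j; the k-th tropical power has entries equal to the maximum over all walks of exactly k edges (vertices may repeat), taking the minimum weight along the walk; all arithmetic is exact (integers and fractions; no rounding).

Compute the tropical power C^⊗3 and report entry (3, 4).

C^⊗2:
  [86, 61, 61, 92, 77, 56]
  [72, 65, 65, 67, 67, 56]
  [51, 61, 86, 92, 85, 56]
  [56, 56, 56, 98, 77, 34]
  [34, 50, 50, 50, 50, 34]
  [67, 61, 86, 92, 85, 67]
C^⊗3:
  [61, 61, 86, 92, 85, 56]
  [65, 65, 72, 72, 72, 56]
  [86, 61, 61, 92, 77, 56]
  [56, 56, 56, 98, 77, 56]
  [50, 50, 50, 50, 50, 50]
  [86, 61, 67, 92, 77, 67]
Key observation: the optimum is the walk 3->1->4->4, with weight 96 min 92 min 98 = 92.
Optimal value attained by: walk 3->1->4->4.
Answer: (C^⊗3)[3][4] = 92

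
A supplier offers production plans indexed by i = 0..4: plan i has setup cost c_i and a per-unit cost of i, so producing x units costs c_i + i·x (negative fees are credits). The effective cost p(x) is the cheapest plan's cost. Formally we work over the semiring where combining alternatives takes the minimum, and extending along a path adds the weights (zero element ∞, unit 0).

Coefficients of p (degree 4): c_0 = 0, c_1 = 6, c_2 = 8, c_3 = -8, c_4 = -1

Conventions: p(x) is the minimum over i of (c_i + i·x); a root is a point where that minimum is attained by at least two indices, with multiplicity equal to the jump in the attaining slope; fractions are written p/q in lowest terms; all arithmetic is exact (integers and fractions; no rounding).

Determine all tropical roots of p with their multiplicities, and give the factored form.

hull edge (i=0, c=0) to (i=3, c=-8): slope -8/3, span 3
hull edge (i=3, c=-8) to (i=4, c=-1): slope 7, span 1
Factored form: p(x) = -1 ⊗ (x ⊕ (-7)) ⊗ (x ⊕ 8/3) ⊗ (x ⊕ 8/3) ⊗ (x ⊕ 8/3)
Answer: roots = -7 (mult 1), 8/3 (mult 3)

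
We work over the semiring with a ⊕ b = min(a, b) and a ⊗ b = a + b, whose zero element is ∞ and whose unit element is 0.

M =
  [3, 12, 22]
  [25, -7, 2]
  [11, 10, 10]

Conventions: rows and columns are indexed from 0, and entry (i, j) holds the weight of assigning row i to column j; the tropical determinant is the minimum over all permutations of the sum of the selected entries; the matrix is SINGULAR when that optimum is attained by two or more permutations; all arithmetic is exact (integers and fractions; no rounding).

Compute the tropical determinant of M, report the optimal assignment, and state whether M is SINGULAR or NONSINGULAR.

σ = (0, 1, 2): 3 + (-7) + 10 = 6
σ = (0, 2, 1): 3 + 2 + 10 = 15
σ = (1, 0, 2): 12 + 25 + 10 = 47
σ = (1, 2, 0): 12 + 2 + 11 = 25
σ = (2, 0, 1): 22 + 25 + 10 = 57
σ = (2, 1, 0): 22 + (-7) + 11 = 26
Optimal value attained by: σ = (0, 1, 2).
Answer: det⊕(M) = 6; verdict: NONSINGULAR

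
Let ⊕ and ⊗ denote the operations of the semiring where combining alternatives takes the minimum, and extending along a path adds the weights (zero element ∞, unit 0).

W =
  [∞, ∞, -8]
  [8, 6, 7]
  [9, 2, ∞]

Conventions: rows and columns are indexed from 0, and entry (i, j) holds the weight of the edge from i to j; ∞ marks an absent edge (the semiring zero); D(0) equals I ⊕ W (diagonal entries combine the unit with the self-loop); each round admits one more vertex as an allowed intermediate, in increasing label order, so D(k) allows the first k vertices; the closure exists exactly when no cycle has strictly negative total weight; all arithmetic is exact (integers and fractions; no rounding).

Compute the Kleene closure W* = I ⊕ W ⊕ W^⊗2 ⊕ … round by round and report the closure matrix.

D(0):
  [0, ∞, -8]
  [8, 0, 7]
  [9, 2, 0]
D(1):
  [0, ∞, -8]
  [8, 0, 0]
  [9, 2, 0]
D(2):
  [0, ∞, -8]
  [8, 0, 0]
  [9, 2, 0]
D(3):
  [0, -6, -8]
  [8, 0, 0]
  [9, 2, 0]
Answer: W* = [[0, -6, -8], [8, 0, 0], [9, 2, 0]]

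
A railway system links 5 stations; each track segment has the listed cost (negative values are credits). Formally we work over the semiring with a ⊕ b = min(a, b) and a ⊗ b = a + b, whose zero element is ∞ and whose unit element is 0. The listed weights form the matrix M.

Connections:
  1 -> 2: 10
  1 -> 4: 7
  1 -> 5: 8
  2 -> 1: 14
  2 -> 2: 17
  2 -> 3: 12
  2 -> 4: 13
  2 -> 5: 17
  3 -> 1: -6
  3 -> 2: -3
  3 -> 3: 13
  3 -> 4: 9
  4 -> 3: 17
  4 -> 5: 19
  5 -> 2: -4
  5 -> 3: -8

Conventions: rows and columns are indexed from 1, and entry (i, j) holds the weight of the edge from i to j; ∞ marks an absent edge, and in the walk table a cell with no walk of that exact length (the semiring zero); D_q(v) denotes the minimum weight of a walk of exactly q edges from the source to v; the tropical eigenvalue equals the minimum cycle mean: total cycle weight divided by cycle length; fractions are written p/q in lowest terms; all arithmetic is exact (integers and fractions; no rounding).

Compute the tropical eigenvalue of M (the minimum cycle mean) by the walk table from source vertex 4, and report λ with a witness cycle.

q=0: [∞, ∞, ∞, 0, ∞]
q=1: [∞, ∞, 17, ∞, 19]
q=2: [11, 14, 11, 26, ∞]
q=3: [5, 8, 24, 18, 19]
q=4: [18, 15, 11, 12, 13]
q=5: [5, 8, 5, 20, 26]
Optimal cycle mean attained by: cycle 1->5->3->1, total 8 + (-8) + (-6), length 3.
Answer: λ = -2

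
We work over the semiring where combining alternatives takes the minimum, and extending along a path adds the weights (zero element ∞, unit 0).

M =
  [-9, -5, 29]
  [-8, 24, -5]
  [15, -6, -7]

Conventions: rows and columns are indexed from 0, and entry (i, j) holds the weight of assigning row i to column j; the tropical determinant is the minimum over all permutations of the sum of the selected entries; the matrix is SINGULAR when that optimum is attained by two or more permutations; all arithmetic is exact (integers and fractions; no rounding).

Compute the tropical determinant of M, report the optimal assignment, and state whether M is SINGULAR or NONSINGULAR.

σ = (0, 1, 2): (-9) + 24 + (-7) = 8
σ = (0, 2, 1): (-9) + (-5) + (-6) = -20
σ = (1, 0, 2): (-5) + (-8) + (-7) = -20
σ = (1, 2, 0): (-5) + (-5) + 15 = 5
σ = (2, 0, 1): 29 + (-8) + (-6) = 15
σ = (2, 1, 0): 29 + 24 + 15 = 68
Optimal value attained by: σ = (0, 2, 1).
Answer: det⊕(M) = -20; verdict: SINGULAR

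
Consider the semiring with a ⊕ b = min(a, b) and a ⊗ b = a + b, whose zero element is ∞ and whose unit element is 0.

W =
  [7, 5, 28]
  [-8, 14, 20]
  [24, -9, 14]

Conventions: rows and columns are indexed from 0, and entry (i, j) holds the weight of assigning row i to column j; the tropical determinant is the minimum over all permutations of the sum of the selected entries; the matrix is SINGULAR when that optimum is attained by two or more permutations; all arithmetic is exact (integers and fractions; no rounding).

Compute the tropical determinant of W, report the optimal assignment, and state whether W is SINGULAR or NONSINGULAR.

σ = (0, 1, 2): 7 + 14 + 14 = 35
σ = (0, 2, 1): 7 + 20 + (-9) = 18
σ = (1, 0, 2): 5 + (-8) + 14 = 11
σ = (1, 2, 0): 5 + 20 + 24 = 49
σ = (2, 0, 1): 28 + (-8) + (-9) = 11
σ = (2, 1, 0): 28 + 14 + 24 = 66
Optimal value attained by: σ = (1, 0, 2).
Answer: det⊕(W) = 11; verdict: SINGULAR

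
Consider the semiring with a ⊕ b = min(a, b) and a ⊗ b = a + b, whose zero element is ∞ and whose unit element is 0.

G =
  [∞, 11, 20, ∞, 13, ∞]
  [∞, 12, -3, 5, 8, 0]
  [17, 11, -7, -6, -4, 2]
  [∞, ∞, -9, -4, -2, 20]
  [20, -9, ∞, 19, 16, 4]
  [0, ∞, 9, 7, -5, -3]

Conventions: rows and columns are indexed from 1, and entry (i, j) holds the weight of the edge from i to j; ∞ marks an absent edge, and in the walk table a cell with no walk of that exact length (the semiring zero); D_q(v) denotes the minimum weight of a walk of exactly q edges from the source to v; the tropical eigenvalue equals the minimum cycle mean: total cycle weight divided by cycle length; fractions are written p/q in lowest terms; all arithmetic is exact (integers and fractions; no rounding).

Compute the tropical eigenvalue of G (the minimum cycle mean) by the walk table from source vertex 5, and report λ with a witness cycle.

q=0: [∞, ∞, ∞, ∞, 0, ∞]
q=1: [20, -9, ∞, 19, 16, 4]
q=2: [4, 3, -12, -4, -1, -9]
q=3: [-9, -10, -19, -18, -16, -12]
q=4: [-12, -25, -27, -25, -23, -17]
q=5: [-17, -32, -34, -33, -31, -25]
q=6: [-25, -40, -42, -40, -38, -32]
Optimal cycle mean attained by: cycle 3->4->3, total (-6) + (-9), length 2.
Answer: λ = -15/2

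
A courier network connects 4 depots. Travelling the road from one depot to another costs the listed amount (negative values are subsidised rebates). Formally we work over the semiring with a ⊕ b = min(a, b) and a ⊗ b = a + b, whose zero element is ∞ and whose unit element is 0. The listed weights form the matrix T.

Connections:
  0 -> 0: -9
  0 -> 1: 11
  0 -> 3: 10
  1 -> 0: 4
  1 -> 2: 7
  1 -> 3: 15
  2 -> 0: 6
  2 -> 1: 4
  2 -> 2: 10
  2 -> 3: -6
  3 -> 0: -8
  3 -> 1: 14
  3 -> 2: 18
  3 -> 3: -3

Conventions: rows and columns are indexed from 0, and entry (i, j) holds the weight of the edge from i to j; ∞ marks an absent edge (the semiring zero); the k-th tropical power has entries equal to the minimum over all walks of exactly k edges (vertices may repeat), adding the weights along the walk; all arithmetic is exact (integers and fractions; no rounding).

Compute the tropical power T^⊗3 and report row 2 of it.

T^⊗2:
  [-18, 2, 18, 1]
  [-5, 11, 17, 1]
  [-14, 8, 11, -9]
  [-17, 3, 15, -6]
T^⊗3:
  [-27, -7, 9, -8]
  [-14, 6, 18, -2]
  [-23, -3, 9, -12]
  [-26, -6, 10, -9]
Answer: row 2 of T^⊗3 = [-23, -3, 9, -12]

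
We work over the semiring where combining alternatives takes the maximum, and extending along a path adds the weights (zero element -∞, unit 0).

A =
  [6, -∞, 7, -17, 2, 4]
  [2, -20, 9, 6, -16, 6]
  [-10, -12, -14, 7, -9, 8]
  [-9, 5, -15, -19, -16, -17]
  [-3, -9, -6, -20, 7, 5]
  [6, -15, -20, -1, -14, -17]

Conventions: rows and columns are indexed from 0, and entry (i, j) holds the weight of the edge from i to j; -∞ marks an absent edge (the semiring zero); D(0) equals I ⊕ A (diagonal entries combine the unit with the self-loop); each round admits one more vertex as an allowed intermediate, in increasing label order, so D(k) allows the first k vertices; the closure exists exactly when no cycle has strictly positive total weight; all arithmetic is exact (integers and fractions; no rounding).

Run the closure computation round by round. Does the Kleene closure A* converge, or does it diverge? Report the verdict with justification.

Detection: at round 0, diagonal entry (0, 0) turns strictly positive.
Key observation: the cycle 0->0 has total weight 6, which is strictly positive.
Answer: DIVERGES — positive cycle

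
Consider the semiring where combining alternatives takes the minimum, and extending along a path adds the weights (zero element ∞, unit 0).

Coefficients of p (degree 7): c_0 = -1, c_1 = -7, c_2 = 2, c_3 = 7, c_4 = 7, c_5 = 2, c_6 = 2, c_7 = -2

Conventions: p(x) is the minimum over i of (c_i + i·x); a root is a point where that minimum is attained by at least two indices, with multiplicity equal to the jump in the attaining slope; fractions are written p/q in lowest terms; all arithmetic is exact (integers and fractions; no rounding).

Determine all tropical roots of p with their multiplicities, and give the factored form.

hull edge (i=0, c=-1) to (i=1, c=-7): slope -6, span 1
hull edge (i=1, c=-7) to (i=7, c=-2): slope 5/6, span 6
Factored form: p(x) = -2 ⊗ (x ⊕ (-5/6)) ⊗ (x ⊕ (-5/6)) ⊗ (x ⊕ (-5/6)) ⊗ (x ⊕ (-5/6)) ⊗ (x ⊕ (-5/6)) ⊗ (x ⊕ (-5/6)) ⊗ (x ⊕ 6)
Answer: roots = -5/6 (mult 6), 6 (mult 1)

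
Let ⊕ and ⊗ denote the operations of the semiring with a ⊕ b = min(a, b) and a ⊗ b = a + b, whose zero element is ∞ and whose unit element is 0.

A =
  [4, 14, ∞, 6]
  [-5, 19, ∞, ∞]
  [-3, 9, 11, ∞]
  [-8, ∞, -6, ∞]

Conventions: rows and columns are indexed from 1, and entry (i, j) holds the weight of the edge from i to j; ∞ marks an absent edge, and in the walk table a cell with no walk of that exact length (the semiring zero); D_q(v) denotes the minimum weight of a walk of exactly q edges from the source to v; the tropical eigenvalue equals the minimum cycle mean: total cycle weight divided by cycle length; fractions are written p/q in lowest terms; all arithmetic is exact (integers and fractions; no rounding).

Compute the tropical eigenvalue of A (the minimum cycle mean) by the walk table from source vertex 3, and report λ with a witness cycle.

q=0: [∞, ∞, 0, ∞]
q=1: [-3, 9, 11, ∞]
q=2: [1, 11, 22, 3]
q=3: [-5, 15, -3, 7]
q=4: [-6, 6, 1, 1]
Optimal cycle mean attained by: cycle 1->4->1, total 6 + (-8), length 2.
Answer: λ = -1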